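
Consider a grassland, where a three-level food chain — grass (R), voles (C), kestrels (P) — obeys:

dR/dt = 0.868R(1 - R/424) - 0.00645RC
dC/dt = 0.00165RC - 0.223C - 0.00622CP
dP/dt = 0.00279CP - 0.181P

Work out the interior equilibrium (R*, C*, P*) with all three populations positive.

R* ≈ 220, C* ≈ 64.9, P* ≈ 22.4

From dP/dt = 0: 0.00279C* = 0.181, so C* = 64.9.
From dR/dt = 0: 0.868(1 - R*/424) = 0.00645·64.9, giving R* = 424·(1 - 0.482) = 220.
From dC/dt = 0: 0.00165·220 - 0.223 = 0.00622P*, so P* = 0.139/0.00622 = 22.4.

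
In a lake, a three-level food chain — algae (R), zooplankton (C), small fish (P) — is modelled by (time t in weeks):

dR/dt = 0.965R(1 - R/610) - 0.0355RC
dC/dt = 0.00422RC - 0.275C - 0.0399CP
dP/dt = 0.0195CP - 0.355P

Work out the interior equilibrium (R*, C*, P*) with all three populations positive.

R* ≈ 201, C* ≈ 18.2, P* ≈ 14.4

From dP/dt = 0: 0.0195C* = 0.355, so C* = 18.2.
From dR/dt = 0: 0.965(1 - R*/610) = 0.0355·18.2, giving R* = 610·(1 - 0.67) = 201.
From dC/dt = 0: 0.00422·201 - 0.275 = 0.0399P*, so P* = 0.575/0.0399 = 14.4.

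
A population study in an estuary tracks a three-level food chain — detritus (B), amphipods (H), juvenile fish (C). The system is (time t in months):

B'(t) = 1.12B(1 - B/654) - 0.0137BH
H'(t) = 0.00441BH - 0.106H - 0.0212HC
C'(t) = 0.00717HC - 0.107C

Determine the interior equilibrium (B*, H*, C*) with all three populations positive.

From dC/dt = 0: 0.00717H* = 0.107, so H* = 14.9.
From dB/dt = 0: 1.12(1 - B*/654) = 0.0137·14.9, giving B* = 654·(1 - 0.183) = 535.
From dH/dt = 0: 0.00441·535 - 0.106 = 0.0212C*, so C* = 2.25/0.0212 = 106.

B* ≈ 535, H* ≈ 14.9, C* ≈ 106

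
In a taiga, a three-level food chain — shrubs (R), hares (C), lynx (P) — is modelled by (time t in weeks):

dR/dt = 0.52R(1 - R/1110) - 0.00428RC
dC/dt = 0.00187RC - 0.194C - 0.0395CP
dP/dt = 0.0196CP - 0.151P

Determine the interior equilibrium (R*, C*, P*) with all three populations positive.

From dP/dt = 0: 0.0196C* = 0.151, so C* = 7.7.
From dR/dt = 0: 0.52(1 - R*/1110) = 0.00428·7.7, giving R* = 1110·(1 - 0.0634) = 1040.
From dC/dt = 0: 0.00187·1040 - 0.194 = 0.0395P*, so P* = 1.75/0.0395 = 44.3.

R* ≈ 1040, C* ≈ 7.7, P* ≈ 44.3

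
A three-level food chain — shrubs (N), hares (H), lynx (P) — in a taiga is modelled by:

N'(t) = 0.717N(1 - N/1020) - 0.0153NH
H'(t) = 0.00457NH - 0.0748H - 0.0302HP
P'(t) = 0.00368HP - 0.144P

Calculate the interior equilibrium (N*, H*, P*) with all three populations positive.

N* ≈ 168, H* ≈ 39.1, P* ≈ 23

From dP/dt = 0: 0.00368H* = 0.144, so H* = 39.1.
From dN/dt = 0: 0.717(1 - N*/1020) = 0.0153·39.1, giving N* = 1020·(1 - 0.835) = 168.
From dH/dt = 0: 0.00457·168 - 0.0748 = 0.0302P*, so P* = 0.694/0.0302 = 23.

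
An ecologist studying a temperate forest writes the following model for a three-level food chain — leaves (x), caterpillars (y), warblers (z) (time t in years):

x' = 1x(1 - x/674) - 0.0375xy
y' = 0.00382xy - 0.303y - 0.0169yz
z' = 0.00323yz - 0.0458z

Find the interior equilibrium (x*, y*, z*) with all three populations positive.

x* ≈ 316, y* ≈ 14.2, z* ≈ 53.4

From dz/dt = 0: 0.00323y* = 0.0458, so y* = 14.2.
From dx/dt = 0: 1(1 - x*/674) = 0.0375·14.2, giving x* = 674·(1 - 0.532) = 316.
From dy/dt = 0: 0.00382·316 - 0.303 = 0.0169z*, so z* = 0.903/0.0169 = 53.4.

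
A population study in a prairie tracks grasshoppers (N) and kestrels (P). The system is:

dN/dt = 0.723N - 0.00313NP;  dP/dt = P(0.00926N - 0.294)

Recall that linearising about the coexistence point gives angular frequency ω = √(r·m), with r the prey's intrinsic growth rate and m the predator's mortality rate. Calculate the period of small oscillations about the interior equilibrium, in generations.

T ≈ 13.6 generations

Here r = 0.723 and m = 0.294, so r·m = 0.213.
ω = √0.213 = 0.461 per generation, hence T = 2π/ω ≈ 13.6 generations.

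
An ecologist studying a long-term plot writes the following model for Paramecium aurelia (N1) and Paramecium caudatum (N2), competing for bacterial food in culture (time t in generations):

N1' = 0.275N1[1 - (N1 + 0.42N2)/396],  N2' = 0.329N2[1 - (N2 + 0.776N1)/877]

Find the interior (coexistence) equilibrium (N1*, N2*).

Setting both brackets to zero gives the nullclines N1 + 0.42N2 = 396 and 0.776N1 + N2 = 877.
Substituting N2 = 877 - 0.776N1 into the first: N1(1 - 0.42·0.776) = 396 - 0.42·877.
So N1* = 27.7/0.674 = 41, and then N2* = 877 - 0.776·41 = 845.

N1* ≈ 41, N2* ≈ 845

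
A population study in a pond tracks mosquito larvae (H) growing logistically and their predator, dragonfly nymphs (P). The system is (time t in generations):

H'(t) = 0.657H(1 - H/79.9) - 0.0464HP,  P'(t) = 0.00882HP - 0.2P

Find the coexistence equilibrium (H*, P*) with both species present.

From dP/dt = 0 with P > 0: 0.00882H* = 0.2, so H* = 22.7.
Substitute into dH/dt = 0: 0.657(1 - 22.7/79.9) = 0.0464P*.
The bracket is 0.716, giving P* = 0.471/0.0464 = 10.1.

H* ≈ 22.7, P* ≈ 10.1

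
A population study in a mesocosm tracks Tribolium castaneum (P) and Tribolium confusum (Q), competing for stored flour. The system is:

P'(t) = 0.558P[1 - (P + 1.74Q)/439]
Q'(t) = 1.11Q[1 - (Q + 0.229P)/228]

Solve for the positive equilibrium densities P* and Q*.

P* ≈ 70.3, Q* ≈ 212

Setting both brackets to zero gives the nullclines P + 1.74Q = 439 and 0.229P + Q = 228.
Substituting Q = 228 - 0.229P into the first: P(1 - 1.74·0.229) = 439 - 1.74·228.
So P* = 42.3/0.602 = 70.3, and then Q* = 228 - 0.229·70.3 = 212.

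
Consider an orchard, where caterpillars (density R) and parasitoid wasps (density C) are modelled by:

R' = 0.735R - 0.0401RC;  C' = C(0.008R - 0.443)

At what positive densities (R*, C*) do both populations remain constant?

Set dC/dt = 0 with C > 0: 0.008R - 0.443 = 0, so R* = 0.443/0.008 = 55.4.
Set dR/dt = 0 with R > 0: 0.735 - 0.0401C = 0, so C* = 0.735/0.0401 = 18.3.

R* ≈ 55.4, C* ≈ 18.3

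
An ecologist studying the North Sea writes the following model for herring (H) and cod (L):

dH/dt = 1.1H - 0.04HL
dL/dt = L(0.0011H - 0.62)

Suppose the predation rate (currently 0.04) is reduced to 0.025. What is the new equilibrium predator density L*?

L* ≈ 44

At the interior fixed point, setting dH/dt = 0 with H > 0 fixes L* = (prey growth rate)/(HL coefficient) — independent of the other coefficients.
With the change, L* = 1.1/0.025 = 44; it rises from 27.5.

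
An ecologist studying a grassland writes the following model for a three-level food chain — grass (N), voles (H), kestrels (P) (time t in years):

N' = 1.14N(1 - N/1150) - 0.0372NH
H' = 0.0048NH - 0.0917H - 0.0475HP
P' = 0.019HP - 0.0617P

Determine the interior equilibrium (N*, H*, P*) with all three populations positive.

N* ≈ 1030, H* ≈ 3.25, P* ≈ 102

From dP/dt = 0: 0.019H* = 0.0617, so H* = 3.25.
From dN/dt = 0: 1.14(1 - N*/1150) = 0.0372·3.25, giving N* = 1150·(1 - 0.106) = 1030.
From dH/dt = 0: 0.0048·1030 - 0.0917 = 0.0475P*, so P* = 4.84/0.0475 = 102.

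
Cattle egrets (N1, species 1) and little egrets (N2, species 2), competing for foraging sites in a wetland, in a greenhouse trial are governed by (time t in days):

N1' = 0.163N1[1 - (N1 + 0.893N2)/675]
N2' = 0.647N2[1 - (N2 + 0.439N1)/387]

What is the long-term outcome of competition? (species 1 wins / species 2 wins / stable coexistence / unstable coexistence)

Compare the nullcline intercepts: K1/α12 = 675/0.893 = 756 > K2 = 387; K2/α21 = 387/0.439 = 882 > K1 = 675.
Since both inequalities hold, each species can invade when rare, so the interior equilibrium is stable.

stable coexistence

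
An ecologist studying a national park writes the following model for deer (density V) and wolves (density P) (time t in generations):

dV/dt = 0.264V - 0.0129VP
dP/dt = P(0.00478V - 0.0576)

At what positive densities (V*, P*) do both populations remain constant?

V* ≈ 12.1, P* ≈ 20.5

Set dP/dt = 0 with P > 0: 0.00478V - 0.0576 = 0, so V* = 0.0576/0.00478 = 12.1.
Set dV/dt = 0 with V > 0: 0.264 - 0.0129P = 0, so P* = 0.264/0.0129 = 20.5.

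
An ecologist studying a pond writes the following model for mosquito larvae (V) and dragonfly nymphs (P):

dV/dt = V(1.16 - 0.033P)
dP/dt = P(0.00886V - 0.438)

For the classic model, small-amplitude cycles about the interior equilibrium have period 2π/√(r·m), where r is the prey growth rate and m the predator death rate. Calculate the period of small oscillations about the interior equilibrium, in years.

Here r = 1.16 and m = 0.438, so r·m = 0.508.
ω = √0.508 = 0.713 per year, hence T = 2π/ω ≈ 8.81 years.

T ≈ 8.81 years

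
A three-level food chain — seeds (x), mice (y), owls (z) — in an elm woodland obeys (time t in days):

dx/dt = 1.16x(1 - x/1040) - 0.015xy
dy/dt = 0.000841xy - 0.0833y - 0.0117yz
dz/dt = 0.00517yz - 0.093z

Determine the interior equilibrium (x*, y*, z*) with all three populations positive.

From dz/dt = 0: 0.00517y* = 0.093, so y* = 18.
From dx/dt = 0: 1.16(1 - x*/1040) = 0.015·18, giving x* = 1040·(1 - 0.233) = 798.
From dy/dt = 0: 0.000841·798 - 0.0833 = 0.0117z*, so z* = 0.588/0.0117 = 50.2.

x* ≈ 798, y* ≈ 18, z* ≈ 50.2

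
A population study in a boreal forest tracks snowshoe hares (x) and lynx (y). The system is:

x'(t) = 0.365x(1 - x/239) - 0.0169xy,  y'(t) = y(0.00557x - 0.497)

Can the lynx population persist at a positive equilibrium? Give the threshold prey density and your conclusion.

The predator equation gives dy/dt > 0 only when x > 0.497/0.00557 = 89.2.
Without the predator, x → K = 239. Since 239 > 89.2, the predator can invade and persist.

Threshold x = 89.2; K > 89.2, so yes, the predator persists.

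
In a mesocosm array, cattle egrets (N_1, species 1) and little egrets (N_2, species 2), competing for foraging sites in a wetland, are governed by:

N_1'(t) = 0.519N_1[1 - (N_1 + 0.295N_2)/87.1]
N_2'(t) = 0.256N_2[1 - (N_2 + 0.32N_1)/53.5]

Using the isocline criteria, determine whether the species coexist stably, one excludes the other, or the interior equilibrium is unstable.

Compare the nullcline intercepts: K1/α12 = 87.1/0.295 = 295 > K2 = 53.5; K2/α21 = 53.5/0.32 = 167 > K1 = 87.1.
Since both inequalities hold, each species can invade when rare, so the interior equilibrium is stable.

stable coexistence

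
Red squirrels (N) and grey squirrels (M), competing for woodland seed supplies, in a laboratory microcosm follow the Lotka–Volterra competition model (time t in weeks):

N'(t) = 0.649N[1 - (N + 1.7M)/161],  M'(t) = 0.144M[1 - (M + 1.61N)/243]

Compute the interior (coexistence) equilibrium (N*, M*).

Setting both brackets to zero gives the nullclines N + 1.7M = 161 and 1.61N + M = 243.
Substituting M = 243 - 1.61N into the first: N(1 - 1.7·1.61) = 161 - 1.7·243.
So N* = -252/-1.74 = 145, and then M* = 243 - 1.61·145 = 9.33.

N* ≈ 145, M* ≈ 9.33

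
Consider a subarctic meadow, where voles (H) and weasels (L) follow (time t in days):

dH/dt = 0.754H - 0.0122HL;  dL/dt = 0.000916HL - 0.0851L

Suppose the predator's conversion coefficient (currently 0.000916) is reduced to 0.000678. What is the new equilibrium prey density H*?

H* ≈ 126

At the interior fixed point, setting dL/dt = 0 with L > 0 fixes H* = (predator death rate)/(HL coefficient) — independent of the other coefficients.
With the change, H* = 0.0851/0.000678 = 126; it rises from 92.9.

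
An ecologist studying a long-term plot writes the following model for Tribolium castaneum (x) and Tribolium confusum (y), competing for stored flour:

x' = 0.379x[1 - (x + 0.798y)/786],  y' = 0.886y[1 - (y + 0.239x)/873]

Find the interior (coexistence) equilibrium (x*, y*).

Setting both brackets to zero gives the nullclines x + 0.798y = 786 and 0.239x + y = 873.
Substituting y = 873 - 0.239x into the first: x(1 - 0.798·0.239) = 786 - 0.798·873.
So x* = 89.3/0.809 = 110, and then y* = 873 - 0.239·110 = 847.

x* ≈ 110, y* ≈ 847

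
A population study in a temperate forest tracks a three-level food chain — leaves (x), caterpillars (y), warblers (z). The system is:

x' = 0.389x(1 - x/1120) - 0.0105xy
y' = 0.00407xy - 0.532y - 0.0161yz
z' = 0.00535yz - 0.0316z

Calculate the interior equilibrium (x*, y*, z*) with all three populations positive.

x* ≈ 941, y* ≈ 5.91, z* ≈ 205

From dz/dt = 0: 0.00535y* = 0.0316, so y* = 5.91.
From dx/dt = 0: 0.389(1 - x*/1120) = 0.0105·5.91, giving x* = 1120·(1 - 0.159) = 941.
From dy/dt = 0: 0.00407·941 - 0.532 = 0.0161z*, so z* = 3.3/0.0161 = 205.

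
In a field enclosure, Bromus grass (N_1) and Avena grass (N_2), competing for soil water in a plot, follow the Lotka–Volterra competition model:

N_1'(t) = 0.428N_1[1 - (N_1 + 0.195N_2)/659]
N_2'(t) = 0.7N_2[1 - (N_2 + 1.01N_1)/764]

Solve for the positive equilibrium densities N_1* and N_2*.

N_1* ≈ 635, N_2* ≈ 123

Setting both brackets to zero gives the nullclines N_1 + 0.195N_2 = 659 and 1.01N_1 + N_2 = 764.
Substituting N_2 = 764 - 1.01N_1 into the first: N_1(1 - 0.195·1.01) = 659 - 0.195·764.
So N_1* = 510/0.803 = 635, and then N_2* = 764 - 1.01·635 = 123.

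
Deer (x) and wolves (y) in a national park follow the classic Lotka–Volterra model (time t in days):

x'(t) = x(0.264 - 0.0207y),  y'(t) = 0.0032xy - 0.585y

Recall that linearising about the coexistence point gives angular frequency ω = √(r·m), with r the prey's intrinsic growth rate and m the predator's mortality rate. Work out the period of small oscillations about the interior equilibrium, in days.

Here r = 0.264 and m = 0.585, so r·m = 0.154.
ω = √0.154 = 0.393 per day, hence T = 2π/ω ≈ 16 days.

T ≈ 16 days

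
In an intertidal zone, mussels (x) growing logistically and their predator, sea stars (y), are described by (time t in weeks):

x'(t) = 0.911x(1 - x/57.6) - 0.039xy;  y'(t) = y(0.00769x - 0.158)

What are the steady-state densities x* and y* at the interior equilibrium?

From dy/dt = 0 with y > 0: 0.00769x* = 0.158, so x* = 20.5.
Substitute into dx/dt = 0: 0.911(1 - 20.5/57.6) = 0.039y*.
The bracket is 0.643, giving y* = 0.586/0.039 = 15.

x* ≈ 20.5, y* ≈ 15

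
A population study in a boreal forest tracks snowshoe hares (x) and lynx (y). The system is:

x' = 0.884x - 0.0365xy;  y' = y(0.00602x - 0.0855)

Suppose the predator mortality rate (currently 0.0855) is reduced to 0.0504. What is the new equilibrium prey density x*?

x* ≈ 8.37

At the interior fixed point, setting dy/dt = 0 with y > 0 fixes x* = (predator death rate)/(xy coefficient) — independent of the other coefficients.
With the change, x* = 0.0504/0.00602 = 8.37; it falls from 14.2.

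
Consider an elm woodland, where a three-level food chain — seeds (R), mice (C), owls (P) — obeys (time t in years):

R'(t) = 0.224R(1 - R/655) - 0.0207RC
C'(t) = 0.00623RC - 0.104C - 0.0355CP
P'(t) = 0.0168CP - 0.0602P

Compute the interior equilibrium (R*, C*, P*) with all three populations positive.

R* ≈ 438, C* ≈ 3.58, P* ≈ 74

From dP/dt = 0: 0.0168C* = 0.0602, so C* = 3.58.
From dR/dt = 0: 0.224(1 - R*/655) = 0.0207·3.58, giving R* = 655·(1 - 0.331) = 438.
From dC/dt = 0: 0.00623·438 - 0.104 = 0.0355P*, so P* = 2.63/0.0355 = 74.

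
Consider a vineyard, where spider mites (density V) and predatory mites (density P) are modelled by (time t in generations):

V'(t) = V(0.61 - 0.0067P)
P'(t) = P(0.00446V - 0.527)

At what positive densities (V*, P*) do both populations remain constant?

V* ≈ 118, P* ≈ 91

Set dP/dt = 0 with P > 0: 0.00446V - 0.527 = 0, so V* = 0.527/0.00446 = 118.
Set dV/dt = 0 with V > 0: 0.61 - 0.0067P = 0, so P* = 0.61/0.0067 = 91.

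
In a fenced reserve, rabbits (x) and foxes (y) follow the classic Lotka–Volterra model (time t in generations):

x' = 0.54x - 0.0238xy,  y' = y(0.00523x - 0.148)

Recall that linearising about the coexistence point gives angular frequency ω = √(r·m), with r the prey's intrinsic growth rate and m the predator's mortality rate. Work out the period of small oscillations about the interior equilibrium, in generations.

T ≈ 22.2 generations

Here r = 0.54 and m = 0.148, so r·m = 0.0799.
ω = √0.0799 = 0.283 per generation, hence T = 2π/ω ≈ 22.2 generations.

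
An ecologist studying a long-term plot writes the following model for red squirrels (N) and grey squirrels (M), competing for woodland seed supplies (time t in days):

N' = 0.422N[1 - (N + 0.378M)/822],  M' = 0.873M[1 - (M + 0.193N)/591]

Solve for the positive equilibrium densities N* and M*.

Setting both brackets to zero gives the nullclines N + 0.378M = 822 and 0.193N + M = 591.
Substituting M = 591 - 0.193N into the first: N(1 - 0.378·0.193) = 822 - 0.378·591.
So N* = 599/0.927 = 646, and then M* = 591 - 0.193·646 = 466.

N* ≈ 646, M* ≈ 466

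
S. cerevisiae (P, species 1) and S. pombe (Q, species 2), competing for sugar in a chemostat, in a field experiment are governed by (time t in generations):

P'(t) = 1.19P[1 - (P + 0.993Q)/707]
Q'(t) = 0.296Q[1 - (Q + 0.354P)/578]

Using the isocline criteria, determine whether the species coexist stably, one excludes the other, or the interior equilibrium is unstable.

stable coexistence

Compare the nullcline intercepts: K1/α12 = 707/0.993 = 712 > K2 = 578; K2/α21 = 578/0.354 = 1630 > K1 = 707.
Since both inequalities hold, each species can invade when rare, so the interior equilibrium is stable.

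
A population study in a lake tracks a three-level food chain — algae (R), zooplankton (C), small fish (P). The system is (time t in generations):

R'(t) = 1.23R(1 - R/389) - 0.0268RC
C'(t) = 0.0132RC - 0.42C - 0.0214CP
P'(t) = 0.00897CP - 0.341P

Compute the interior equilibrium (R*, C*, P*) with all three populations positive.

R* ≈ 66.8, C* ≈ 38, P* ≈ 21.6

From dP/dt = 0: 0.00897C* = 0.341, so C* = 38.
From dR/dt = 0: 1.23(1 - R*/389) = 0.0268·38, giving R* = 389·(1 - 0.828) = 66.8.
From dC/dt = 0: 0.0132·66.8 - 0.42 = 0.0214P*, so P* = 0.462/0.0214 = 21.6.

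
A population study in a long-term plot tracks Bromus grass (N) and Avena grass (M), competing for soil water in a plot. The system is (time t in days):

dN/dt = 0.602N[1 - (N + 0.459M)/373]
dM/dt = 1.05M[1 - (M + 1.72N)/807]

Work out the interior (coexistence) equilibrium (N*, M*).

Setting both brackets to zero gives the nullclines N + 0.459M = 373 and 1.72N + M = 807.
Substituting M = 807 - 1.72N into the first: N(1 - 0.459·1.72) = 373 - 0.459·807.
So N* = 2.59/0.211 = 12.3, and then M* = 807 - 1.72·12.3 = 786.

N* ≈ 12.3, M* ≈ 786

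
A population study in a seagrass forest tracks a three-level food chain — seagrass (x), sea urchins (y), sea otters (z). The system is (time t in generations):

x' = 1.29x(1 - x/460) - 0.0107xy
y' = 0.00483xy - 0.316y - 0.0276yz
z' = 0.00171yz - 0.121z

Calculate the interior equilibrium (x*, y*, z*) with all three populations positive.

x* ≈ 190, y* ≈ 70.8, z* ≈ 21.8

From dz/dt = 0: 0.00171y* = 0.121, so y* = 70.8.
From dx/dt = 0: 1.29(1 - x*/460) = 0.0107·70.8, giving x* = 460·(1 - 0.587) = 190.
From dy/dt = 0: 0.00483·190 - 0.316 = 0.0276z*, so z* = 0.602/0.0276 = 21.8.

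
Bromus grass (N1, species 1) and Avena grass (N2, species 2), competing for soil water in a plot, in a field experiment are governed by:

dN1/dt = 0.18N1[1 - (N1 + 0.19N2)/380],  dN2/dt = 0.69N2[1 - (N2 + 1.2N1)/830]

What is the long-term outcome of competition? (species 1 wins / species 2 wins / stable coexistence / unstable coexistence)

Compare the nullcline intercepts: K1/α12 = 380/0.19 = 2000 > K2 = 830; K2/α21 = 830/1.2 = 692 > K1 = 380.
Since both inequalities hold, each species can invade when rare, so the interior equilibrium is stable.

stable coexistence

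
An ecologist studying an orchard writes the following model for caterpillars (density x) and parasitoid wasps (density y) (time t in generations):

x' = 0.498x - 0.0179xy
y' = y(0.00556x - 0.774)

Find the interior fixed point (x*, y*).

x* ≈ 139, y* ≈ 27.8

Set dy/dt = 0 with y > 0: 0.00556x - 0.774 = 0, so x* = 0.774/0.00556 = 139.
Set dx/dt = 0 with x > 0: 0.498 - 0.0179y = 0, so y* = 0.498/0.0179 = 27.8.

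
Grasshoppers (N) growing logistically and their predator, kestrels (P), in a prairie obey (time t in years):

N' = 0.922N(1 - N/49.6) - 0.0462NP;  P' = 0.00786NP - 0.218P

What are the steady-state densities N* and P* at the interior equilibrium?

From dP/dt = 0 with P > 0: 0.00786N* = 0.218, so N* = 27.7.
Substitute into dN/dt = 0: 0.922(1 - 27.7/49.6) = 0.0462P*.
The bracket is 0.441, giving P* = 0.406/0.0462 = 8.8.

N* ≈ 27.7, P* ≈ 8.8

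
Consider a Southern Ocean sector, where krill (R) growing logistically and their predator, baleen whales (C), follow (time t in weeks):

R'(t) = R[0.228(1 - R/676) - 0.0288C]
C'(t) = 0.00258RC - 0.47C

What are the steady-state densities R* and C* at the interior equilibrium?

From dC/dt = 0 with C > 0: 0.00258R* = 0.47, so R* = 182.
Substitute into dR/dt = 0: 0.228(1 - 182/676) = 0.0288C*.
The bracket is 0.731, giving C* = 0.167/0.0288 = 5.78.

R* ≈ 182, C* ≈ 5.78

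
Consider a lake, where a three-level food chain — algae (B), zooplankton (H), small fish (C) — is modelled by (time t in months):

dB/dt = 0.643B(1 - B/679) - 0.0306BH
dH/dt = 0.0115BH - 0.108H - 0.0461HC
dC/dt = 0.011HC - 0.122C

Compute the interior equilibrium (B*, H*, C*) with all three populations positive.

B* ≈ 321, H* ≈ 11.1, C* ≈ 77.6

From dC/dt = 0: 0.011H* = 0.122, so H* = 11.1.
From dB/dt = 0: 0.643(1 - B*/679) = 0.0306·11.1, giving B* = 679·(1 - 0.528) = 321.
From dH/dt = 0: 0.0115·321 - 0.108 = 0.0461C*, so C* = 3.58/0.0461 = 77.6.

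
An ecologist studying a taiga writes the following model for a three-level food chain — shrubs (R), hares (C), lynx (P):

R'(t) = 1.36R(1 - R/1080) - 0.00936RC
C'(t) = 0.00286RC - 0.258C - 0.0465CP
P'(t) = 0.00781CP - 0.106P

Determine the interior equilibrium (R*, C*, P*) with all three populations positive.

R* ≈ 979, C* ≈ 13.6, P* ≈ 54.7

From dP/dt = 0: 0.00781C* = 0.106, so C* = 13.6.
From dR/dt = 0: 1.36(1 - R*/1080) = 0.00936·13.6, giving R* = 1080·(1 - 0.0934) = 979.
From dC/dt = 0: 0.00286·979 - 0.258 = 0.0465P*, so P* = 2.54/0.0465 = 54.7.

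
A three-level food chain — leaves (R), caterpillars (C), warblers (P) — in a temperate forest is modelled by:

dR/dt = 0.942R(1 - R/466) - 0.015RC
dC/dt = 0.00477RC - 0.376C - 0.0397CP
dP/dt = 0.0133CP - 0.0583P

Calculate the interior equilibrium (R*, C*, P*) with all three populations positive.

R* ≈ 433, C* ≈ 4.38, P* ≈ 42.6

From dP/dt = 0: 0.0133C* = 0.0583, so C* = 4.38.
From dR/dt = 0: 0.942(1 - R*/466) = 0.015·4.38, giving R* = 466·(1 - 0.0698) = 433.
From dC/dt = 0: 0.00477·433 - 0.376 = 0.0397P*, so P* = 1.69/0.0397 = 42.6.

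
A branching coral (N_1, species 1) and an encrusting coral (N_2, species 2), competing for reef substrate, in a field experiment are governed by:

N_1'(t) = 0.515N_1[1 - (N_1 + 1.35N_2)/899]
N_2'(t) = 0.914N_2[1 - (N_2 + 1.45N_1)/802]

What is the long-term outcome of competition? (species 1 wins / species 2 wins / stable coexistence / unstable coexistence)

Compare the nullcline intercepts: K1/α12 = 899/1.35 = 666 < K2 = 802; K2/α21 = 802/1.45 = 553 < K1 = 899.
Since both are reversed, neither can invade when rare; the interior point is a saddle.

unstable coexistence (outcome depends on initial conditions)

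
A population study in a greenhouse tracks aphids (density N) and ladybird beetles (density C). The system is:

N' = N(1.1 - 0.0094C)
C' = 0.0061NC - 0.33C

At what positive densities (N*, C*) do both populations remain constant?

Set dC/dt = 0 with C > 0: 0.0061N - 0.33 = 0, so N* = 0.33/0.0061 = 54.1.
Set dN/dt = 0 with N > 0: 1.1 - 0.0094C = 0, so C* = 1.1/0.0094 = 117.

N* ≈ 54.1, C* ≈ 117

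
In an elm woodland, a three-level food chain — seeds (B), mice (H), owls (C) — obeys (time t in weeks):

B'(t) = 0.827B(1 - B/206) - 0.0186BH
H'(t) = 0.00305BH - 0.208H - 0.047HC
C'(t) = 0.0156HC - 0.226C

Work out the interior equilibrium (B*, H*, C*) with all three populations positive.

B* ≈ 139, H* ≈ 14.5, C* ≈ 4.59

From dC/dt = 0: 0.0156H* = 0.226, so H* = 14.5.
From dB/dt = 0: 0.827(1 - B*/206) = 0.0186·14.5, giving B* = 206·(1 - 0.326) = 139.
From dH/dt = 0: 0.00305·139 - 0.208 = 0.047C*, so C* = 0.216/0.047 = 4.59.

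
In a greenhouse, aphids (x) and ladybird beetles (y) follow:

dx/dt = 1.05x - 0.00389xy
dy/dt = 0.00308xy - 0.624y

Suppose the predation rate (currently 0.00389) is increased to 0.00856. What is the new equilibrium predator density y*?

At the interior fixed point, setting dx/dt = 0 with x > 0 fixes y* = (prey growth rate)/(xy coefficient) — independent of the other coefficients.
With the change, y* = 1.05/0.00856 = 123; it falls from 270.

y* ≈ 123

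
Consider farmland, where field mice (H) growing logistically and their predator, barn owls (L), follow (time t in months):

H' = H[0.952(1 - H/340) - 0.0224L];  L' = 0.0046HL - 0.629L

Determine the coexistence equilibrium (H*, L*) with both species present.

From dL/dt = 0 with L > 0: 0.0046H* = 0.629, so H* = 137.
Substitute into dH/dt = 0: 0.952(1 - 137/340) = 0.0224L*.
The bracket is 0.598, giving L* = 0.569/0.0224 = 25.4.

H* ≈ 137, L* ≈ 25.4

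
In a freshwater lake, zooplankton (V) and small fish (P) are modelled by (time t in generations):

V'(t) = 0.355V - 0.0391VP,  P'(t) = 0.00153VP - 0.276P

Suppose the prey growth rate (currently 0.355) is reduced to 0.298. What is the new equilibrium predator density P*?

P* ≈ 7.62

At the interior fixed point, setting dV/dt = 0 with V > 0 fixes P* = (prey growth rate)/(VP coefficient) — independent of the other coefficients.
With the change, P* = 0.298/0.0391 = 7.62; it falls from 9.08.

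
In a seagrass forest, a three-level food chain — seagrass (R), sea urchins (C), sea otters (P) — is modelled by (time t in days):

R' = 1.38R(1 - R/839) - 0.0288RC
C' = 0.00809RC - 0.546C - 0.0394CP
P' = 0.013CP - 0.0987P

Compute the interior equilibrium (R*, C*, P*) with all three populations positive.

From dP/dt = 0: 0.013C* = 0.0987, so C* = 7.59.
From dR/dt = 0: 1.38(1 - R*/839) = 0.0288·7.59, giving R* = 839·(1 - 0.158) = 706.
From dC/dt = 0: 0.00809·706 - 0.546 = 0.0394P*, so P* = 5.17/0.0394 = 131.

R* ≈ 706, C* ≈ 7.59, P* ≈ 131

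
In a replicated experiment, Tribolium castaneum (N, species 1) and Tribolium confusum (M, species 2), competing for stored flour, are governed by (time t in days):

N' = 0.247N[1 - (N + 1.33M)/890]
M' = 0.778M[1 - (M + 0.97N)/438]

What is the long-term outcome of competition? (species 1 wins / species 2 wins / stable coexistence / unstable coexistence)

species 1 excludes species 2

Compare the nullcline intercepts: K1/α12 = 890/1.33 = 669 > K2 = 438; K2/α21 = 438/0.97 = 452 < K1 = 890.
Since the inequalities point opposite ways, species 1 can invade but species 2 cannot.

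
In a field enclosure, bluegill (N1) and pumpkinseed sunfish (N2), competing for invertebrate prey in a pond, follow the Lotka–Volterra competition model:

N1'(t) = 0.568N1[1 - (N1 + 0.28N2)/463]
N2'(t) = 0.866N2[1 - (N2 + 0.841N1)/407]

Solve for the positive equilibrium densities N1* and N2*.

Setting both brackets to zero gives the nullclines N1 + 0.28N2 = 463 and 0.841N1 + N2 = 407.
Substituting N2 = 407 - 0.841N1 into the first: N1(1 - 0.28·0.841) = 463 - 0.28·407.
So N1* = 349/0.765 = 457, and then N2* = 407 - 0.841·457 = 23.

N1* ≈ 457, N2* ≈ 23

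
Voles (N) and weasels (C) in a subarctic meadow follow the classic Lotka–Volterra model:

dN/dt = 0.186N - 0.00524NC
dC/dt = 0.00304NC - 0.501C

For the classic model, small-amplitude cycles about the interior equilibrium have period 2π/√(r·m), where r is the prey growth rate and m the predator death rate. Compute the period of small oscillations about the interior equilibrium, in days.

Here r = 0.186 and m = 0.501, so r·m = 0.0932.
ω = √0.0932 = 0.305 per day, hence T = 2π/ω ≈ 20.6 days.

T ≈ 20.6 days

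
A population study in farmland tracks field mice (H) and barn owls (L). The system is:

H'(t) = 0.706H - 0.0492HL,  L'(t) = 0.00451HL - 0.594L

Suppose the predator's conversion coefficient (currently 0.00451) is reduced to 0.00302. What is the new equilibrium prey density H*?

H* ≈ 197

At the interior fixed point, setting dL/dt = 0 with L > 0 fixes H* = (predator death rate)/(HL coefficient) — independent of the other coefficients.
With the change, H* = 0.594/0.00302 = 197; it rises from 132.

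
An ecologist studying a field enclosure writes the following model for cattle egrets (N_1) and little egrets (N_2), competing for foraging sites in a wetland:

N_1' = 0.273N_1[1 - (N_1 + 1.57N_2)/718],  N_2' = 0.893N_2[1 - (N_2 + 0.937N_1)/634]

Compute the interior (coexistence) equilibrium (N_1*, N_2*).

Setting both brackets to zero gives the nullclines N_1 + 1.57N_2 = 718 and 0.937N_1 + N_2 = 634.
Substituting N_2 = 634 - 0.937N_1 into the first: N_1(1 - 1.57·0.937) = 718 - 1.57·634.
So N_1* = -277/-0.471 = 589, and then N_2* = 634 - 0.937·589 = 82.3.

N_1* ≈ 589, N_2* ≈ 82.3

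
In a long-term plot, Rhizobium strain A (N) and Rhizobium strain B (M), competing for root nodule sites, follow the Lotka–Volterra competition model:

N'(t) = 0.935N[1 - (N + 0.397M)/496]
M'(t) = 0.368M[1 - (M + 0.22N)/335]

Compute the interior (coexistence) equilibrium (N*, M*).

Setting both brackets to zero gives the nullclines N + 0.397M = 496 and 0.22N + M = 335.
Substituting M = 335 - 0.22N into the first: N(1 - 0.397·0.22) = 496 - 0.397·335.
So N* = 363/0.913 = 398, and then M* = 335 - 0.22·398 = 247.

N* ≈ 398, M* ≈ 247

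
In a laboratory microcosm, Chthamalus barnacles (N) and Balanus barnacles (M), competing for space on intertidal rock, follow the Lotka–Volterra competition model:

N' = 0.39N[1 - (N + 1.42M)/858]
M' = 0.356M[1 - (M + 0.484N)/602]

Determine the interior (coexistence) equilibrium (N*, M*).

N* ≈ 10.1, M* ≈ 597

Setting both brackets to zero gives the nullclines N + 1.42M = 858 and 0.484N + M = 602.
Substituting M = 602 - 0.484N into the first: N(1 - 1.42·0.484) = 858 - 1.42·602.
So N* = 3.16/0.313 = 10.1, and then M* = 602 - 0.484·10.1 = 597.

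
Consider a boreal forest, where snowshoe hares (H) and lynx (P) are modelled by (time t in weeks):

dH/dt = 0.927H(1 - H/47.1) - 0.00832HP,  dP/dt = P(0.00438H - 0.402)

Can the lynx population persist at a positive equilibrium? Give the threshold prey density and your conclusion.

The predator equation gives dP/dt > 0 only when H > 0.402/0.00438 = 91.8.
Without the predator, H → K = 47.1. Since 47.1 < 91.8, the predator cannot invade.

Threshold H = 91.8; K < 91.8, so no, the predator goes extinct.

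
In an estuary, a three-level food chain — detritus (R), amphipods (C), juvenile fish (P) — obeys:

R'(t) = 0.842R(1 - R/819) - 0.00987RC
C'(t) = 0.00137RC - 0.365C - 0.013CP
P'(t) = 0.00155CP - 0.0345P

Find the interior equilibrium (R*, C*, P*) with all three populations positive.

R* ≈ 605, C* ≈ 22.3, P* ≈ 35.7

From dP/dt = 0: 0.00155C* = 0.0345, so C* = 22.3.
From dR/dt = 0: 0.842(1 - R*/819) = 0.00987·22.3, giving R* = 819·(1 - 0.261) = 605.
From dC/dt = 0: 0.00137·605 - 0.365 = 0.013P*, so P* = 0.464/0.013 = 35.7.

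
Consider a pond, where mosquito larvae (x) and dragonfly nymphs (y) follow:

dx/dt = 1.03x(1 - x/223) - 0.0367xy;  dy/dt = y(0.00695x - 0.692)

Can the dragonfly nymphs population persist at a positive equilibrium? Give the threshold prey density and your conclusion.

The predator equation gives dy/dt > 0 only when x > 0.692/0.00695 = 99.6.
Without the predator, x → K = 223. Since 223 > 99.6, the predator can invade and persist.

Threshold x = 99.6; K > 99.6, so yes, the predator persists.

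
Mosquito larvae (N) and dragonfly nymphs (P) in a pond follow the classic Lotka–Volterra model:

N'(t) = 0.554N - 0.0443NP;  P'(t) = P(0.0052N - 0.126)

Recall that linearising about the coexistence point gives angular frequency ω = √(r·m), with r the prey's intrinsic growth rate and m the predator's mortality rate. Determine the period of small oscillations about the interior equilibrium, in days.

T ≈ 23.8 days

Here r = 0.554 and m = 0.126, so r·m = 0.0698.
ω = √0.0698 = 0.264 per day, hence T = 2π/ω ≈ 23.8 days.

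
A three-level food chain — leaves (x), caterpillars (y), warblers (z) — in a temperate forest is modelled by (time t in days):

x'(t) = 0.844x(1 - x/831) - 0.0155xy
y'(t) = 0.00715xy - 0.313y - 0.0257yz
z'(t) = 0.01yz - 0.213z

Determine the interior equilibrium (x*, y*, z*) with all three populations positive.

x* ≈ 506, y* ≈ 21.3, z* ≈ 129

From dz/dt = 0: 0.01y* = 0.213, so y* = 21.3.
From dx/dt = 0: 0.844(1 - x*/831) = 0.0155·21.3, giving x* = 831·(1 - 0.391) = 506.
From dy/dt = 0: 0.00715·506 - 0.313 = 0.0257z*, so z* = 3.3/0.0257 = 129.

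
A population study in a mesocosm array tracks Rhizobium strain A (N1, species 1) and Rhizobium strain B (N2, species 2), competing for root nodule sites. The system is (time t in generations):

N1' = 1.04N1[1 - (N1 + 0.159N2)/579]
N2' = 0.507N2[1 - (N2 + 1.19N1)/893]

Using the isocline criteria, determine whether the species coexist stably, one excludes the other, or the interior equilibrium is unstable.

Compare the nullcline intercepts: K1/α12 = 579/0.159 = 3640 > K2 = 893; K2/α21 = 893/1.19 = 750 > K1 = 579.
Since both inequalities hold, each species can invade when rare, so the interior equilibrium is stable.

stable coexistence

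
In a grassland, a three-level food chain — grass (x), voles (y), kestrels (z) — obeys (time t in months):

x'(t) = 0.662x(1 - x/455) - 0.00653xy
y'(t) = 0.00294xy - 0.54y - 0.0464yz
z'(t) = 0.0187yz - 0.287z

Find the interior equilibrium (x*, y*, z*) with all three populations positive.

From dz/dt = 0: 0.0187y* = 0.287, so y* = 15.3.
From dx/dt = 0: 0.662(1 - x*/455) = 0.00653·15.3, giving x* = 455·(1 - 0.151) = 386.
From dy/dt = 0: 0.00294·386 - 0.54 = 0.0464z*, so z* = 0.595/0.0464 = 12.8.

x* ≈ 386, y* ≈ 15.3, z* ≈ 12.8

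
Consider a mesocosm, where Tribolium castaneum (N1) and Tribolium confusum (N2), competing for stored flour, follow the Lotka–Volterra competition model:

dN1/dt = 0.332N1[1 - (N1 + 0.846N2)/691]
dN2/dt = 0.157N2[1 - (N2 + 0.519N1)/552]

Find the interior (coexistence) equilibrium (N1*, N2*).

N1* ≈ 399, N2* ≈ 345

Setting both brackets to zero gives the nullclines N1 + 0.846N2 = 691 and 0.519N1 + N2 = 552.
Substituting N2 = 552 - 0.519N1 into the first: N1(1 - 0.846·0.519) = 691 - 0.846·552.
So N1* = 224/0.561 = 399, and then N2* = 552 - 0.519·399 = 345.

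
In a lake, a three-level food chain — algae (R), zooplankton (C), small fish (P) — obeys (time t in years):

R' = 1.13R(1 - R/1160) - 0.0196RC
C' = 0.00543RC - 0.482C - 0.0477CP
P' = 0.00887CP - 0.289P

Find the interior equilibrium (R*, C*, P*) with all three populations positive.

From dP/dt = 0: 0.00887C* = 0.289, so C* = 32.6.
From dR/dt = 0: 1.13(1 - R*/1160) = 0.0196·32.6, giving R* = 1160·(1 - 0.565) = 504.
From dC/dt = 0: 0.00543·504 - 0.482 = 0.0477P*, so P* = 2.26/0.0477 = 47.3.

R* ≈ 504, C* ≈ 32.6, P* ≈ 47.3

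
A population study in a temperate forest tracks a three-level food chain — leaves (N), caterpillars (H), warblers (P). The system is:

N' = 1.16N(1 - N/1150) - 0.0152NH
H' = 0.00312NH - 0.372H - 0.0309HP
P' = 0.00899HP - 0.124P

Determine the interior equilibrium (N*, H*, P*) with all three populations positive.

N* ≈ 942, H* ≈ 13.8, P* ≈ 83.1

From dP/dt = 0: 0.00899H* = 0.124, so H* = 13.8.
From dN/dt = 0: 1.16(1 - N*/1150) = 0.0152·13.8, giving N* = 1150·(1 - 0.181) = 942.
From dH/dt = 0: 0.00312·942 - 0.372 = 0.0309P*, so P* = 2.57/0.0309 = 83.1.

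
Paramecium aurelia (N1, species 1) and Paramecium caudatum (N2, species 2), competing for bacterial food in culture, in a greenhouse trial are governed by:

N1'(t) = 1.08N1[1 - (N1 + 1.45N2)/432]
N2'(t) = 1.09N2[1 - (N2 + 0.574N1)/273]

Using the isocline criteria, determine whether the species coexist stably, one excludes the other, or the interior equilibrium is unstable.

Compare the nullcline intercepts: K1/α12 = 432/1.45 = 298 > K2 = 273; K2/α21 = 273/0.574 = 476 > K1 = 432.
Since both inequalities hold, each species can invade when rare, so the interior equilibrium is stable.

stable coexistence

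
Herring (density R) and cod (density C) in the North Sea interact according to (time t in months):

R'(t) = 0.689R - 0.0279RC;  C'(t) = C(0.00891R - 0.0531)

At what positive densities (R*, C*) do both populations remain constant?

Set dC/dt = 0 with C > 0: 0.00891R - 0.0531 = 0, so R* = 0.0531/0.00891 = 5.96.
Set dR/dt = 0 with R > 0: 0.689 - 0.0279C = 0, so C* = 0.689/0.0279 = 24.7.

R* ≈ 5.96, C* ≈ 24.7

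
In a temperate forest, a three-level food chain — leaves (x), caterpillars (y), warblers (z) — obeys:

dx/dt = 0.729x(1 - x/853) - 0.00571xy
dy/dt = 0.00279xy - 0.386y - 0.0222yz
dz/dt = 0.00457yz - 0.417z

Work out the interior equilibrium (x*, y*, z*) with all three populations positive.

From dz/dt = 0: 0.00457y* = 0.417, so y* = 91.2.
From dx/dt = 0: 0.729(1 - x*/853) = 0.00571·91.2, giving x* = 853·(1 - 0.715) = 243.
From dy/dt = 0: 0.00279·243 - 0.386 = 0.0222z*, so z* = 0.293/0.0222 = 13.2.

x* ≈ 243, y* ≈ 91.2, z* ≈ 13.2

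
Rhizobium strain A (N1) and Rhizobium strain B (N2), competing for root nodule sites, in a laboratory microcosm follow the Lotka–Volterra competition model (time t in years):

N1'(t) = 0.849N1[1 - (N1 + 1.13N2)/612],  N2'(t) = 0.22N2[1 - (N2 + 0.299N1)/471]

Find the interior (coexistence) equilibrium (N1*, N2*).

Setting both brackets to zero gives the nullclines N1 + 1.13N2 = 612 and 0.299N1 + N2 = 471.
Substituting N2 = 471 - 0.299N1 into the first: N1(1 - 1.13·0.299) = 612 - 1.13·471.
So N1* = 79.8/0.662 = 120, and then N2* = 471 - 0.299·120 = 435.

N1* ≈ 120, N2* ≈ 435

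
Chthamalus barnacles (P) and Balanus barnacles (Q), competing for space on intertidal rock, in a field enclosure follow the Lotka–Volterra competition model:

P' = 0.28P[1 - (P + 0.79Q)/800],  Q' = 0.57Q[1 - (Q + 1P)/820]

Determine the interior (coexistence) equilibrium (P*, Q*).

Setting both brackets to zero gives the nullclines P + 0.79Q = 800 and 1P + Q = 820.
Substituting Q = 820 - 1P into the first: P(1 - 0.79·1) = 800 - 0.79·820.
So P* = 152/0.21 = 725, and then Q* = 820 - 1·725 = 95.2.

P* ≈ 725, Q* ≈ 95.2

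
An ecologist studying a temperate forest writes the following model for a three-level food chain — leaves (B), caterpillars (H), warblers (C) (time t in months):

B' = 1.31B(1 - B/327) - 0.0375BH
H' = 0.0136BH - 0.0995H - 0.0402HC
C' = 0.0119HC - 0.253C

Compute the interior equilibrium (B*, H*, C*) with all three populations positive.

From dC/dt = 0: 0.0119H* = 0.253, so H* = 21.3.
From dB/dt = 0: 1.31(1 - B*/327) = 0.0375·21.3, giving B* = 327·(1 - 0.609) = 128.
From dH/dt = 0: 0.0136·128 - 0.0995 = 0.0402C*, so C* = 1.64/0.0402 = 40.8.

B* ≈ 128, H* ≈ 21.3, C* ≈ 40.8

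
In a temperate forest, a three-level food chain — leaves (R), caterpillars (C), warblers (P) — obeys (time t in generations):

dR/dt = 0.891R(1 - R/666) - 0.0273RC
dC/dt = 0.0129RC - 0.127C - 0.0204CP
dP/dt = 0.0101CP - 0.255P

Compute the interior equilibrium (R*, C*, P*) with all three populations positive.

From dP/dt = 0: 0.0101C* = 0.255, so C* = 25.2.
From dR/dt = 0: 0.891(1 - R*/666) = 0.0273·25.2, giving R* = 666·(1 - 0.774) = 151.
From dC/dt = 0: 0.0129·151 - 0.127 = 0.0204P*, so P* = 1.82/0.0204 = 89.1.

R* ≈ 151, C* ≈ 25.2, P* ≈ 89.1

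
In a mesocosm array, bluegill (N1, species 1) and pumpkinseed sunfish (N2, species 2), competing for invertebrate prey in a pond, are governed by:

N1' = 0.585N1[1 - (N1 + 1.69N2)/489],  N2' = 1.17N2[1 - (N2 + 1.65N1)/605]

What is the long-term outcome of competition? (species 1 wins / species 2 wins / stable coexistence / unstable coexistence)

unstable coexistence (outcome depends on initial conditions)

Compare the nullcline intercepts: K1/α12 = 489/1.69 = 289 < K2 = 605; K2/α21 = 605/1.65 = 367 < K1 = 489.
Since both are reversed, neither can invade when rare; the interior point is a saddle.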